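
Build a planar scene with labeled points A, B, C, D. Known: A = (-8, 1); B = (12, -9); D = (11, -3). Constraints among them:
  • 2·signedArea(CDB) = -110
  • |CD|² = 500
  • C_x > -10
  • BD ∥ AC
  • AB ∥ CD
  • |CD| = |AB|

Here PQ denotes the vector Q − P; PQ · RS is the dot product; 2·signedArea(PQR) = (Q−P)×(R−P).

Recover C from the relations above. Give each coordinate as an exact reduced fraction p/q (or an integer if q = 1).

1. C_x = -9  [AB ∥ CD ∩ BD ∥ AC]
2. C_y = 7  [AB ∥ CD ∩ BD ∥ AC]
   → C = (-9, 7)

C = (-9, 7)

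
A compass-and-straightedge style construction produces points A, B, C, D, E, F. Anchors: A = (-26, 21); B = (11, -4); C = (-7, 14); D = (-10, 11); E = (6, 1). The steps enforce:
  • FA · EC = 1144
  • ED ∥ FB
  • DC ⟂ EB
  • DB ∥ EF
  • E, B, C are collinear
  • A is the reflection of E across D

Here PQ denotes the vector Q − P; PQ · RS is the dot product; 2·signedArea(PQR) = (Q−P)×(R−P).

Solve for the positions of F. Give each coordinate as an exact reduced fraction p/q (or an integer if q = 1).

F = (27, -14)

1. F_x = 27  [ED ∥ FB ∩ DB ∥ EF]
2. F_y = -14  [ED ∥ FB ∩ DB ∥ EF]
   → F = (27, -14)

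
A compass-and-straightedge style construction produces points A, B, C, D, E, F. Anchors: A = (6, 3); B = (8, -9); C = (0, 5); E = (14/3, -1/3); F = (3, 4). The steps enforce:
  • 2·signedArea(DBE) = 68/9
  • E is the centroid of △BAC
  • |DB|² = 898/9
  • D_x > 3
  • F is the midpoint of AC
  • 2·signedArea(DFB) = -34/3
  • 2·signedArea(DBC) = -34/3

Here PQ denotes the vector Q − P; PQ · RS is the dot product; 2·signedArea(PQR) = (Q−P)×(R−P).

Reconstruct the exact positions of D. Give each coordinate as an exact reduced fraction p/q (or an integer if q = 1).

1. D_x = 11/3  [2·signedArea(DBC) = -34/3 ∩ 2·signedArea(DFB) = -34/3]
2. D_y = 0  [2·signedArea(DBC) = -34/3 ∩ 2·signedArea(DFB) = -34/3]
   → D = (11/3, 0)

D = (11/3, 0)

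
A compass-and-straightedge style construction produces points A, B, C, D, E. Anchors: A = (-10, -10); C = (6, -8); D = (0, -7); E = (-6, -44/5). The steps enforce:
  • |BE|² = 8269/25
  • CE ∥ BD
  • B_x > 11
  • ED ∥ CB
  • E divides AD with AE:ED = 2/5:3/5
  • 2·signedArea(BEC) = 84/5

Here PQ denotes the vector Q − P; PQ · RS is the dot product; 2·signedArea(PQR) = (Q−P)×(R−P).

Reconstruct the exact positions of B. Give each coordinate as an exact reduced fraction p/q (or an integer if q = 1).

B = (12, -31/5)

1. B_x = 12  [CE ∥ BD ∩ ED ∥ CB]
2. B_y = -31/5  [CE ∥ BD ∩ ED ∥ CB]
   → B = (12, -31/5)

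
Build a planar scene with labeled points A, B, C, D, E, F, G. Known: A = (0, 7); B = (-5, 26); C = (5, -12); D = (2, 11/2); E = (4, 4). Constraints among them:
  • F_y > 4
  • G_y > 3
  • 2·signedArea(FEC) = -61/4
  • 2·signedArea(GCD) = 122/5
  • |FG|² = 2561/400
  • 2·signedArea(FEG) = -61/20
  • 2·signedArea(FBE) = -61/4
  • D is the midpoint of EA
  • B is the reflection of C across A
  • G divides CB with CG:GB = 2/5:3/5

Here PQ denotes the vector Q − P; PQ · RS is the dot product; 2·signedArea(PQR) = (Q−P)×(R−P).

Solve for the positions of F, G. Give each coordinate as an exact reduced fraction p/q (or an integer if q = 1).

1. F_x = 3  [2·signedArea(FBE) = -61/4 ∩ 2·signedArea(FEC) = -61/4]
2. F_y = 19/4  [2·signedArea(FBE) = -61/4 ∩ 2·signedArea(FEC) = -61/4]
   → F = (3, 19/4)
3. G_x = 1  [G divides CB with CG:GB = 2/5:3/5]
4. G_y = 16/5  [G divides CB with CG:GB = 2/5:3/5]
   → G = (1, 16/5)

F = (3, 19/4)
G = (1, 16/5)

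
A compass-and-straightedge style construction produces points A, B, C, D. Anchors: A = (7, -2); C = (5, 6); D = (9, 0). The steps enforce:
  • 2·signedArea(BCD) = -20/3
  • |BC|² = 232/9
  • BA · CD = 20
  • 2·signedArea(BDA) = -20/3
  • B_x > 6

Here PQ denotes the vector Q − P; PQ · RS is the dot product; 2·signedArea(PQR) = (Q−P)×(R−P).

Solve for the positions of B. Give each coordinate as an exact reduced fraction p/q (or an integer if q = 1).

B = (7, 4/3)

1. B_x = 7  [2·signedArea(BCD) = -20/3 ∩ 2·signedArea(BDA) = -20/3]
2. B_y = 4/3  [2·signedArea(BCD) = -20/3 ∩ 2·signedArea(BDA) = -20/3]
   → B = (7, 4/3)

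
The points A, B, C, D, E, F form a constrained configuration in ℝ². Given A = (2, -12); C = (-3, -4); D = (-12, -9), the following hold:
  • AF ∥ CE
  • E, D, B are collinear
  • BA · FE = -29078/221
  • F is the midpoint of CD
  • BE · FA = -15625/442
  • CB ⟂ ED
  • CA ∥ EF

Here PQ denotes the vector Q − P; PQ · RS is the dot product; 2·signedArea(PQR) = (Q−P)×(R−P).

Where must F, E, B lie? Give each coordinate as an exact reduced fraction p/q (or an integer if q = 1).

1. F_x = -15/2  [F is the midpoint of CD]
2. F_y = -13/2  [F is the midpoint of CD]
   → F = (-15/2, -13/2)
3. E_x = -25/2  [CA ∥ EF ∩ AF ∥ CE]
4. E_y = 3/2  [CA ∥ EF ∩ AF ∥ CE]
   → E = (-25/2, 3/2)
5. B_x = -2700/221  [E, D, B are collinear ∩ CB ⟂ ED]
6. B_y = -981/221  [E, D, B are collinear ∩ CB ⟂ ED]
   → B = (-2700/221, -981/221)

B = (-2700/221, -981/221)
E = (-25/2, 3/2)
F = (-15/2, -13/2)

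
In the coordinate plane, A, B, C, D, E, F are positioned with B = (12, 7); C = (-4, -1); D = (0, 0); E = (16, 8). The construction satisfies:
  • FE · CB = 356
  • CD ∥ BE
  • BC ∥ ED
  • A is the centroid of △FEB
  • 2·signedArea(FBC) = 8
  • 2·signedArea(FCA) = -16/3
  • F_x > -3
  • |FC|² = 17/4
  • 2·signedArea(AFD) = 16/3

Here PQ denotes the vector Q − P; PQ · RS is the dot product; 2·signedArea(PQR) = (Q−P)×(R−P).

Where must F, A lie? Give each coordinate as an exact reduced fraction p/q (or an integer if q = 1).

1. F_x = -2  [FE · CB = 356 ∩ 2·signedArea(FBC) = 8]
2. F_y = -1/2  [FE · CB = 356 ∩ 2·signedArea(FBC) = 8]
   → F = (-2, -1/2)
3. A_x = 26/3  [2·signedArea(FCA) = -16/3 ∩ A is the centroid of △FEB]
4. A_y = 29/6  [2·signedArea(FCA) = -16/3 ∩ A is the centroid of △FEB]
   → A = (26/3, 29/6)

A = (26/3, 29/6)
F = (-2, -1/2)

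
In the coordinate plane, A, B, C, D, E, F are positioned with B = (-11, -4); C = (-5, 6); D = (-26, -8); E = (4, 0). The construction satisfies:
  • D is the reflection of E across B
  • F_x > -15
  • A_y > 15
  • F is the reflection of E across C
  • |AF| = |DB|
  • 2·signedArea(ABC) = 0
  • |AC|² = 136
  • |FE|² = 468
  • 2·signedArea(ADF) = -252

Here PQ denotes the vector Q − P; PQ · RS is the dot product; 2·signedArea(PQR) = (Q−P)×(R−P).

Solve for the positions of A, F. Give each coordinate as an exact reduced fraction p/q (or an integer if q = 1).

A = (1, 16)
F = (-14, 12)

1. A_x = 1  [line -10·x + 6·y + -86 = 0 ∩ |AC|² = 136]
2. A_y = 16  [line -10·x + 6·y + -86 = 0 ∩ |AC|² = 136]
   → A = (1, 16)
3. F_x = -14  [F is the reflection of E across C]
4. F_y = 12  [F is the reflection of E across C]
   → F = (-14, 12)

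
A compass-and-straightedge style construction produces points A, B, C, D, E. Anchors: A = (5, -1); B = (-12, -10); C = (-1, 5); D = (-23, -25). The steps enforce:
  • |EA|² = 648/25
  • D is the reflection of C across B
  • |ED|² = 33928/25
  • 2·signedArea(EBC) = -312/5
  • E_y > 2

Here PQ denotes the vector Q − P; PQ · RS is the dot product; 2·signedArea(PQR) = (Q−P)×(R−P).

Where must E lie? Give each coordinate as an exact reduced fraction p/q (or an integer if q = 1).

E = (7/5, 13/5)

1. E_x = 7/5  [line -15·x + 11·y + -38/5 = 0 ∩ |ED|² = 33928/25]
2. E_y = 13/5  [line -15·x + 11·y + -38/5 = 0 ∩ |ED|² = 33928/25]
   → E = (7/5, 13/5)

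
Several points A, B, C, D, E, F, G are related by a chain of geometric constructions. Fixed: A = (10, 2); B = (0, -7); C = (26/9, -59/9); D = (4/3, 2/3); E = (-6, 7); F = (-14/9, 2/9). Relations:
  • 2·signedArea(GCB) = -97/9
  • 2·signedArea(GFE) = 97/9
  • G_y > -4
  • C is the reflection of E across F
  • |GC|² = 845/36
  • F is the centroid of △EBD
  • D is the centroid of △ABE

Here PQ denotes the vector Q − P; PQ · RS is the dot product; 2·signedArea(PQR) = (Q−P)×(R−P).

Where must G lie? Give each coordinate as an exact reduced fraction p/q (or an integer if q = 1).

1. G_x = -7/9  [2·signedArea(GFE) = 97/9 ∩ 2·signedArea(GCB) = -97/9]
2. G_y = -61/18  [2·signedArea(GFE) = 97/9 ∩ 2·signedArea(GCB) = -97/9]
   → G = (-7/9, -61/18)

G = (-7/9, -61/18)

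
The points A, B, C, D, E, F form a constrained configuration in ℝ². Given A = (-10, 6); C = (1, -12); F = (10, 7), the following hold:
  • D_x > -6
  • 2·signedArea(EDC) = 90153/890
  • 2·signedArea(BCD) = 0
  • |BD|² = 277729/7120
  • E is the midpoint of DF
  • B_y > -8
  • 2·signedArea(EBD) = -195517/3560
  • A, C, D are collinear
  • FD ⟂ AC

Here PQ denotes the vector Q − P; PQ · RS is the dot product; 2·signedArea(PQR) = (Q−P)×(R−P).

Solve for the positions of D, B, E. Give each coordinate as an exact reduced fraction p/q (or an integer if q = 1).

B = (-7/4, -15/2)
D = (-2228/445, -966/445)
E = (1111/445, 2149/890)

1. D_x = -2228/445  [A, C, D are collinear ∩ FD ⟂ AC]
2. D_y = -966/445  [A, C, D are collinear ∩ FD ⟂ AC]
   → D = (-2228/445, -966/445)
3. E_x = 1111/445  [E is the midpoint of DF]
4. E_y = 2149/890  [E is the midpoint of DF]
   → E = (1111/445, 2149/890)
5. B_x = -7/4  [2·signedArea(BCD) = 0 ∩ 2·signedArea(EBD) = -195517/3560]
6. B_y = -15/2  [2·signedArea(BCD) = 0 ∩ 2·signedArea(EBD) = -195517/3560]
   → B = (-7/4, -15/2)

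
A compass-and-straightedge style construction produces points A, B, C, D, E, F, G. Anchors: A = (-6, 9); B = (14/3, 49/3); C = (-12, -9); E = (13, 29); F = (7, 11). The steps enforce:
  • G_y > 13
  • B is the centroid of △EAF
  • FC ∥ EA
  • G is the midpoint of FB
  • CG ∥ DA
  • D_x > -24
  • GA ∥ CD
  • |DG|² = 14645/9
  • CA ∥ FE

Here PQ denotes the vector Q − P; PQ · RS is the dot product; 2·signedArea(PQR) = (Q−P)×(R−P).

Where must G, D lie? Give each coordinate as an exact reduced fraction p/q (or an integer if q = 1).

1. G_x = 35/6  [G is the midpoint of FB]
2. G_y = 41/3  [G is the midpoint of FB]
   → G = (35/6, 41/3)
3. D_x = -143/6  [CG ∥ DA ∩ GA ∥ CD]
4. D_y = -41/3  [CG ∥ DA ∩ GA ∥ CD]
   → D = (-143/6, -41/3)

D = (-143/6, -41/3)
G = (35/6, 41/3)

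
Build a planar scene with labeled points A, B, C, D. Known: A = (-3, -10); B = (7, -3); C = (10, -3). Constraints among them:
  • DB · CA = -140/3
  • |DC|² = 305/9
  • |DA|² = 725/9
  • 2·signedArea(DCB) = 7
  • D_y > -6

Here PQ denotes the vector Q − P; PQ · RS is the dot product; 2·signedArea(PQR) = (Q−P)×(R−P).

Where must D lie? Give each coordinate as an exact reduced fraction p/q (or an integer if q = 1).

D = (14/3, -16/3)

1. D_x = 14/3  [DB · CA = -140/3 ∩ 2·signedArea(DCB) = 7]
2. D_y = -16/3  [DB · CA = -140/3 ∩ 2·signedArea(DCB) = 7]
   → D = (14/3, -16/3)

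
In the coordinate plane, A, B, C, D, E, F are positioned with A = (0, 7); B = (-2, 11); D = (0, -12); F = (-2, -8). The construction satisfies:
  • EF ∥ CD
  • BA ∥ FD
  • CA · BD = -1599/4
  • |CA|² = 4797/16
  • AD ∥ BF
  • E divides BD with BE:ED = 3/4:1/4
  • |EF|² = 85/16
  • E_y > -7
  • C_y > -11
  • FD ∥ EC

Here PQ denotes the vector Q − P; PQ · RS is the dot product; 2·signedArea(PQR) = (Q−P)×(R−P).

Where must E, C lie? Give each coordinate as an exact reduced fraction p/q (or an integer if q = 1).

C = (3/2, -41/4)
E = (-1/2, -25/4)

1. E_x = -1/2  [E divides BD with BE:ED = 3/4:1/4]
2. E_y = -25/4  [E divides BD with BE:ED = 3/4:1/4]
   → E = (-1/2, -25/4)
3. C_x = 3/2  [EF ∥ CD ∩ FD ∥ EC]
4. C_y = -41/4  [EF ∥ CD ∩ FD ∥ EC]
   → C = (3/2, -41/4)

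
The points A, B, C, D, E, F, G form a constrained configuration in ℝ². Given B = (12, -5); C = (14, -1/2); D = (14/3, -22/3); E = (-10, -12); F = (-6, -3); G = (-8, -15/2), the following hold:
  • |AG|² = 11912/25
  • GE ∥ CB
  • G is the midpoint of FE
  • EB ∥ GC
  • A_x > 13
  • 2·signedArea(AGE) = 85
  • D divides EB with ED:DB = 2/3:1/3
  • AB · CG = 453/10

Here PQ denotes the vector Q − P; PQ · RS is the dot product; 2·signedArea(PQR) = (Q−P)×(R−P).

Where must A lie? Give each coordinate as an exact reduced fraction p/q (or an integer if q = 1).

A = (66/5, -23/10)

1. A_x = 66/5  [2·signedArea(AGE) = 85 ∩ AB · CG = 453/10]
2. A_y = -23/10  [2·signedArea(AGE) = 85 ∩ AB · CG = 453/10]
   → A = (66/5, -23/10)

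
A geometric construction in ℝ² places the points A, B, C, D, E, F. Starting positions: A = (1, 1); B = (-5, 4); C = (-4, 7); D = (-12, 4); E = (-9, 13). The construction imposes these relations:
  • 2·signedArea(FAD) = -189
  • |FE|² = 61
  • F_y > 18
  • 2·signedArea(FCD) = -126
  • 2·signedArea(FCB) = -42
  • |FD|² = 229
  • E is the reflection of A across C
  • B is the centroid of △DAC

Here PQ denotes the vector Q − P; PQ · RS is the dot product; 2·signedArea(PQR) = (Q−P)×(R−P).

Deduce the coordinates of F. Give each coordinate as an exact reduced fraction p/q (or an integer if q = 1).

F = (-14, 19)

1. F_x = -14  [2·signedArea(FCB) = -42 ∩ 2·signedArea(FAD) = -189]
2. F_y = 19  [2·signedArea(FCB) = -42 ∩ 2·signedArea(FAD) = -189]
   → F = (-14, 19)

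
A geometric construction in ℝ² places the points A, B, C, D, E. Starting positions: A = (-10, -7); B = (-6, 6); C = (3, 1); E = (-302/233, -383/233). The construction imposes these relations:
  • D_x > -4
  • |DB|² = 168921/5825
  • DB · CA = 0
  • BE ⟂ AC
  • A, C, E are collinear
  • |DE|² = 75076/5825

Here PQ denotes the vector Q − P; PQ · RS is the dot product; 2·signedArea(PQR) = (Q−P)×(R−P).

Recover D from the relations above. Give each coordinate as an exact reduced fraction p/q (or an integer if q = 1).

1. D_x = -3702/1165  [line 13·x + 8·y + 30 = 0 ∩ |DB|² = 168921/5825]
2. D_y = 1647/1165  [line 13·x + 8·y + 30 = 0 ∩ |DB|² = 168921/5825]
   → D = (-3702/1165, 1647/1165)

D = (-3702/1165, 1647/1165)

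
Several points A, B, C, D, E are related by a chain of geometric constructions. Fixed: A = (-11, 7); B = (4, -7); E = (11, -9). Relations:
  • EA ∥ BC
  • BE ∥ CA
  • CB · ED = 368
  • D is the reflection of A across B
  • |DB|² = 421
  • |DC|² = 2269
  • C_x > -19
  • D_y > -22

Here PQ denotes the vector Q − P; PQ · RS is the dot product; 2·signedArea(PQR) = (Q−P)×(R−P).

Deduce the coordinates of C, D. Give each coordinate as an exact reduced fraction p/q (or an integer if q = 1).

C = (-18, 9)
D = (19, -21)

1. C_x = -18  [BE ∥ CA ∩ EA ∥ BC]
2. C_y = 9  [BE ∥ CA ∩ EA ∥ BC]
   → C = (-18, 9)
3. D_x = 19  [D is the reflection of A across B]
4. D_y = -21  [D is the reflection of A across B]
   → D = (19, -21)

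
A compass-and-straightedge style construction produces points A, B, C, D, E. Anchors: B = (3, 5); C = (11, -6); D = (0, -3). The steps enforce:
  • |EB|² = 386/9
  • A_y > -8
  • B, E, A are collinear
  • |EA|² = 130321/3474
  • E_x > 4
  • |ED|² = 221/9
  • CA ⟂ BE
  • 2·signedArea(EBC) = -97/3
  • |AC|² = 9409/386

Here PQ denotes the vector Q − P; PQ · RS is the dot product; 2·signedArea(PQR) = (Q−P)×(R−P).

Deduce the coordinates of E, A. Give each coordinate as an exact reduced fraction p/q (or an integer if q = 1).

A = (2403/386, -2801/386)
E = (14/3, -4/3)

1. E_x = 14/3  [line 11·x + 8·y + -122/3 = 0 ∩ |ED|² = 221/9]
2. E_y = -4/3  [line 11·x + 8·y + -122/3 = 0 ∩ |ED|² = 221/9]
   → E = (14/3, -4/3)
3. A_x = 2403/386  [B, E, A are collinear ∩ CA ⟂ BE]
4. A_y = -2801/386  [B, E, A are collinear ∩ CA ⟂ BE]
   → A = (2403/386, -2801/386)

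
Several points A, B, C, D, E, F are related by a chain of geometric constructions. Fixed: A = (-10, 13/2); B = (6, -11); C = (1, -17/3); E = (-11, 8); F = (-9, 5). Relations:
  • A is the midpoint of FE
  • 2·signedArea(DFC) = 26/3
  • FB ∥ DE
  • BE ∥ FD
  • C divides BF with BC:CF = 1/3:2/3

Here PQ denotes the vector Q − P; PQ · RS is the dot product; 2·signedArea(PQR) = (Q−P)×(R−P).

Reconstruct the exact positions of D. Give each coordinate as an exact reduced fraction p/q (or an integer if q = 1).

D = (-26, 24)

1. D_x = -26  [FB ∥ DE ∩ BE ∥ FD]
2. D_y = 24  [FB ∥ DE ∩ BE ∥ FD]
   → D = (-26, 24)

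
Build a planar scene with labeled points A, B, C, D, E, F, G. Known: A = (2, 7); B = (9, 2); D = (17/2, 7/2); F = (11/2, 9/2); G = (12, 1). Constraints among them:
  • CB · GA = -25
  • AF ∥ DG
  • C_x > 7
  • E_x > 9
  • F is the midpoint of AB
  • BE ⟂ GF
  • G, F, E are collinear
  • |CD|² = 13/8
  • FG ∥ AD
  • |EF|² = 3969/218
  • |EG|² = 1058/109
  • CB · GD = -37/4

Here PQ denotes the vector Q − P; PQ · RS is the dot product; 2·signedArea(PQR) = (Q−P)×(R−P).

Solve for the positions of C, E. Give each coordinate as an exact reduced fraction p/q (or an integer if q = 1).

1. C_x = 29/4  [CB · GD = -37/4 ∩ CB · GA = -25]
2. C_y = 13/4  [CB · GD = -37/4 ∩ CB · GA = -25]
   → C = (29/4, 13/4)
3. E_x = 1009/109  [G, F, E are collinear ∩ BE ⟂ GF]
4. E_y = 270/109  [G, F, E are collinear ∩ BE ⟂ GF]
   → E = (1009/109, 270/109)

C = (29/4, 13/4)
E = (1009/109, 270/109)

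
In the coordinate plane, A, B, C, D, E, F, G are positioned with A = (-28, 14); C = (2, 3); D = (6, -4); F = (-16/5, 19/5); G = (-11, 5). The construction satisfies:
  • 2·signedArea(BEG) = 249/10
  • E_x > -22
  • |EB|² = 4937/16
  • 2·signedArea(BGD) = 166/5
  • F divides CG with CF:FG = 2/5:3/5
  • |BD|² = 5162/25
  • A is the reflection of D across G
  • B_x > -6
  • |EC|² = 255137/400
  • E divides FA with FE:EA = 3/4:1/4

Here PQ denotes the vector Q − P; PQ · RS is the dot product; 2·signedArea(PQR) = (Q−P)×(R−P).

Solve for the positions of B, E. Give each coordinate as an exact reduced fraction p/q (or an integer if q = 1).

B = (-29/5, 21/5)
E = (-109/5, 229/20)

1. E_x = -109/5  [E divides FA with FE:EA = 3/4:1/4]
2. E_y = 229/20  [E divides FA with FE:EA = 3/4:1/4]
   → E = (-109/5, 229/20)
3. B_x = -29/5  [2·signedArea(BGD) = 166/5 ∩ 2·signedArea(BEG) = 249/10]
4. B_y = 21/5  [2·signedArea(BGD) = 166/5 ∩ 2·signedArea(BEG) = 249/10]
   → B = (-29/5, 21/5)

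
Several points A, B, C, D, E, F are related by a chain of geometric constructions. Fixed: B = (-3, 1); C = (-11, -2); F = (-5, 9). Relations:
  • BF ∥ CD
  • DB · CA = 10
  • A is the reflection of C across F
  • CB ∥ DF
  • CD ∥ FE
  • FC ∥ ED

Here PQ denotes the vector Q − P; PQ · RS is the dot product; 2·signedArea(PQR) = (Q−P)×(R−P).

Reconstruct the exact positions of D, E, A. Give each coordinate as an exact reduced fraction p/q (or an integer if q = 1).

A = (1, 20)
D = (-13, 6)
E = (-7, 17)

1. D_x = -13  [CB ∥ DF ∩ BF ∥ CD]
2. D_y = 6  [CB ∥ DF ∩ BF ∥ CD]
   → D = (-13, 6)
3. E_x = -7  [FC ∥ ED ∩ CD ∥ FE]
4. E_y = 17  [FC ∥ ED ∩ CD ∥ FE]
   → E = (-7, 17)
5. A_x = 1  [A is the reflection of C across F]
6. A_y = 20  [A is the reflection of C across F]
   → A = (1, 20)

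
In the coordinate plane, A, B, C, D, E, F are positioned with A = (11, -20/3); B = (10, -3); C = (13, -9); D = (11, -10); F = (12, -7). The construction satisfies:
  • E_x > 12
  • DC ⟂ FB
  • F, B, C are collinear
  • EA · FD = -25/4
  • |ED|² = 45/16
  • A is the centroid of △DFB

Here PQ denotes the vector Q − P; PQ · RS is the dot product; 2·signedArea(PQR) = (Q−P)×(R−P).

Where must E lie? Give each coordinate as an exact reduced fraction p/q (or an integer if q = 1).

1. E_x = 25/2  [line 1·x + 3·y + 61/4 = 0 ∩ |ED|² = 45/16]
2. E_y = -37/4  [line 1·x + 3·y + 61/4 = 0 ∩ |ED|² = 45/16]
   → E = (25/2, -37/4)

E = (25/2, -37/4)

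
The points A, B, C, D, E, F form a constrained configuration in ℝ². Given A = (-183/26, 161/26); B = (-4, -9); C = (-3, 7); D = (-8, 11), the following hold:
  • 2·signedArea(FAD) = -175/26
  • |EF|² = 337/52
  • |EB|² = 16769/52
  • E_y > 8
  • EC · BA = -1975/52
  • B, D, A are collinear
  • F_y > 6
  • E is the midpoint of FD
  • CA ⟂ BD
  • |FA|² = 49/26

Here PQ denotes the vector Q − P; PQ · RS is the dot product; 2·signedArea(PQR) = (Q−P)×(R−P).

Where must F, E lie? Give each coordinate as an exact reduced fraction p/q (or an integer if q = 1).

E = (-89/13, 227/26)
F = (-74/13, 84/13)

1. F_x = -74/13  [line -125/26·x + -25/26·y + -275/13 = 0 ∩ |FA|² = 49/26]
2. F_y = 84/13  [line -125/26·x + -25/26·y + -275/13 = 0 ∩ |FA|² = 49/26]
   → F = (-74/13, 84/13)
3. E_x = -89/13  [E is the midpoint of FD]
4. E_y = 227/26  [E is the midpoint of FD]
   → E = (-89/13, 227/26)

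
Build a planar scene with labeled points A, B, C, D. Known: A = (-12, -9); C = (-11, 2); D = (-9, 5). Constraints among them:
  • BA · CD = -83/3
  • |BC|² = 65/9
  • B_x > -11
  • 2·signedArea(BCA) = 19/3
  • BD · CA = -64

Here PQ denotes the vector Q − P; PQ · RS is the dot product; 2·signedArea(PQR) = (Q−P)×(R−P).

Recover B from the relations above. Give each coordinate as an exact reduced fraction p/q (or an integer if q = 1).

1. B_x = -32/3  [BD · CA = -64 ∩ 2·signedArea(BCA) = 19/3]
2. B_y = -2/3  [BD · CA = -64 ∩ 2·signedArea(BCA) = 19/3]
   → B = (-32/3, -2/3)

B = (-32/3, -2/3)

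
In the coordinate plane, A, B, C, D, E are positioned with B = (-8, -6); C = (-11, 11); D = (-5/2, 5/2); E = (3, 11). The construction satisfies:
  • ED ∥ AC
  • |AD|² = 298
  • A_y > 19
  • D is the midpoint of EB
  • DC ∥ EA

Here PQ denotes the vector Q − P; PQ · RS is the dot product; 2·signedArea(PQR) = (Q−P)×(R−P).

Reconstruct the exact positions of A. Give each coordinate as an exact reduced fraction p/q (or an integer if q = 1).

A = (-11/2, 39/2)

1. A_x = -11/2  [ED ∥ AC ∩ DC ∥ EA]
2. A_y = 39/2  [ED ∥ AC ∩ DC ∥ EA]
   → A = (-11/2, 39/2)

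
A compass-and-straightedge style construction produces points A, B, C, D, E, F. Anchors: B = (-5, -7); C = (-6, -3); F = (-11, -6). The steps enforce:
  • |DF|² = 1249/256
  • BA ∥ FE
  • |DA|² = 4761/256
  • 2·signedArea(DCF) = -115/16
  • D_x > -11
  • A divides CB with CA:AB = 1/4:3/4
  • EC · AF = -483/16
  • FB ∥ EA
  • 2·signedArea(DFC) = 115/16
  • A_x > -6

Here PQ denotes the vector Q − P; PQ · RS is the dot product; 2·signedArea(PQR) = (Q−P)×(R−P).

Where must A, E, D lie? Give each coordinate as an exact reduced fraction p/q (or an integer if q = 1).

A = (-23/4, -4)
D = (-161/16, -4)
E = (-47/4, -3)

1. A_x = -23/4  [A divides CB with CA:AB = 1/4:3/4]
2. A_y = -4  [A divides CB with CA:AB = 1/4:3/4]
   → A = (-23/4, -4)
3. E_x = -47/4  [FB ∥ EA ∩ BA ∥ FE]
4. E_y = -3  [FB ∥ EA ∩ BA ∥ FE]
   → E = (-47/4, -3)
5. D_x = -161/16  [line -3·x + 5·y + -163/16 = 0 ∩ |DF|² = 1249/256]
6. D_y = -4  [line -3·x + 5·y + -163/16 = 0 ∩ |DF|² = 1249/256]
   → D = (-161/16, -4)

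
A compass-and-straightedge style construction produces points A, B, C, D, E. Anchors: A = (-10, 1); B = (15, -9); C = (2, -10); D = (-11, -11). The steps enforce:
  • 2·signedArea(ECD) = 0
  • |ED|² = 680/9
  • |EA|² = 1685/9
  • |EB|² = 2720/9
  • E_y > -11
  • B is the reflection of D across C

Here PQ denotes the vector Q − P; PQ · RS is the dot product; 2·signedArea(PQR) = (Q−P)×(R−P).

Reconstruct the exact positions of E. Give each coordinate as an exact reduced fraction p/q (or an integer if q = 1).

1. E_x = -7/3  [line 1·x + -13·y + -132 = 0 ∩ |ED|² = 680/9]
2. E_y = -31/3  [line 1·x + -13·y + -132 = 0 ∩ |ED|² = 680/9]
   → E = (-7/3, -31/3)

E = (-7/3, -31/3)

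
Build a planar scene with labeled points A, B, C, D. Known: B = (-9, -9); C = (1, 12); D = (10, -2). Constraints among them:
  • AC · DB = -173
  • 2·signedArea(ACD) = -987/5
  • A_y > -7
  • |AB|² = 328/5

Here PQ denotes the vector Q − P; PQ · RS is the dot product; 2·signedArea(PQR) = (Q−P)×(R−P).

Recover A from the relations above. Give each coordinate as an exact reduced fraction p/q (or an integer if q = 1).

A = (-7/5, -31/5)

1. A_x = -7/5  [AC · DB = -173 ∩ 2·signedArea(ACD) = -987/5]
2. A_y = -31/5  [AC · DB = -173 ∩ 2·signedArea(ACD) = -987/5]
   → A = (-7/5, -31/5)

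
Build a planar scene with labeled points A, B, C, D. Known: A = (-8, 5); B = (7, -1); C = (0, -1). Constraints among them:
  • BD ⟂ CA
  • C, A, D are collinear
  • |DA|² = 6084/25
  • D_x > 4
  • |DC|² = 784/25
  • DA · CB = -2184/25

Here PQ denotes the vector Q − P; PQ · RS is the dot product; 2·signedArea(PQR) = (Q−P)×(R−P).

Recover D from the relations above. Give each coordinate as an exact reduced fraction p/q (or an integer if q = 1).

1. D_x = 112/25  [C, A, D are collinear ∩ BD ⟂ CA]
2. D_y = -109/25  [C, A, D are collinear ∩ BD ⟂ CA]
   → D = (112/25, -109/25)

D = (112/25, -109/25)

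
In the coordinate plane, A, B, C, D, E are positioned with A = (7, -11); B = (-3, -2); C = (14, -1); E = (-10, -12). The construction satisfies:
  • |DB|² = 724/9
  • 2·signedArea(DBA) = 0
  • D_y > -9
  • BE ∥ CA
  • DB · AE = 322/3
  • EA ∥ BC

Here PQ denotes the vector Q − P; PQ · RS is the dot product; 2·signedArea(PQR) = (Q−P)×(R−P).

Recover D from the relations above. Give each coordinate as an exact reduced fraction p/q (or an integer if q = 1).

1. D_x = 11/3  [2·signedArea(DBA) = 0 ∩ DB · AE = 322/3]
2. D_y = -8  [2·signedArea(DBA) = 0 ∩ DB · AE = 322/3]
   → D = (11/3, -8)

D = (11/3, -8)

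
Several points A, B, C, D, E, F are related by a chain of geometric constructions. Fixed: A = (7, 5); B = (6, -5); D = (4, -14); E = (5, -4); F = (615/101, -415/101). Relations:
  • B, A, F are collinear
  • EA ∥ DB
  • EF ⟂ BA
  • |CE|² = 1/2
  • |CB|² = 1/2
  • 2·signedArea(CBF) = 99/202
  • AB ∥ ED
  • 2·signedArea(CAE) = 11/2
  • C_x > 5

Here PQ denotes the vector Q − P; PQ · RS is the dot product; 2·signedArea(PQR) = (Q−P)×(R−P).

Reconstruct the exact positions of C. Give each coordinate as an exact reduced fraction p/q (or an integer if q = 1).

C = (11/2, -9/2)

1. C_x = 11/2  [2·signedArea(CBF) = 99/202 ∩ 2·signedArea(CAE) = 11/2]
2. C_y = -9/2  [2·signedArea(CBF) = 99/202 ∩ 2·signedArea(CAE) = 11/2]
   → C = (11/2, -9/2)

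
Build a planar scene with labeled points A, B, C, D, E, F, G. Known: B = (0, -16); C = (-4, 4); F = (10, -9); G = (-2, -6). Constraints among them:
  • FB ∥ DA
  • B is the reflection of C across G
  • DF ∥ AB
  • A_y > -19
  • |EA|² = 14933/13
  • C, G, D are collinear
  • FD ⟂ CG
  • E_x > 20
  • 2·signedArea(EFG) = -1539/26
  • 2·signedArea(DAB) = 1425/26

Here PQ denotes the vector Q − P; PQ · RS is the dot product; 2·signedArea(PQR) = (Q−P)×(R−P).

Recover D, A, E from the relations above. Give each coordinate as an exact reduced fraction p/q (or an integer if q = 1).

A = (-285/26, -473/26)
D = (-25/26, -291/26)
E = (545/26, -177/26)

1. D_x = -25/26  [C, G, D are collinear ∩ FD ⟂ CG]
2. D_y = -291/26  [C, G, D are collinear ∩ FD ⟂ CG]
   → D = (-25/26, -291/26)
3. A_x = -285/26  [DF ∥ AB ∩ FB ∥ DA]
4. A_y = -473/26  [DF ∥ AB ∩ FB ∥ DA]
   → A = (-285/26, -473/26)
5. E_x = 545/26  [line -3·x + -12·y + -489/26 = 0 ∩ |EA|² = 14933/13]
6. E_y = -177/26  [line -3·x + -12·y + -489/26 = 0 ∩ |EA|² = 14933/13]
   → E = (545/26, -177/26)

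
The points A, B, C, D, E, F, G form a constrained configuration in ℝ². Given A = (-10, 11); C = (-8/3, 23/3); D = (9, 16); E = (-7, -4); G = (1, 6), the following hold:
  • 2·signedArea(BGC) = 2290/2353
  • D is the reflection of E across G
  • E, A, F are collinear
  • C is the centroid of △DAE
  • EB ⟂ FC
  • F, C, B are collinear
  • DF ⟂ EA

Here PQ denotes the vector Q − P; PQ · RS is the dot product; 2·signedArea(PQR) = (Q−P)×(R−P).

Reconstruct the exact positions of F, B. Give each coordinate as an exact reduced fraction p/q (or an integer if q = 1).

B = (-1771/2353, 15368/2353)
F = (-133/13, 158/13)

1. F_x = -133/13  [E, A, F are collinear ∩ DF ⟂ EA]
2. F_y = 158/13  [E, A, F are collinear ∩ DF ⟂ EA]
   → F = (-133/13, 158/13)
3. B_x = -1771/2353  [F, C, B are collinear ∩ EB ⟂ FC]
4. B_y = 15368/2353  [F, C, B are collinear ∩ EB ⟂ FC]
   → B = (-1771/2353, 15368/2353)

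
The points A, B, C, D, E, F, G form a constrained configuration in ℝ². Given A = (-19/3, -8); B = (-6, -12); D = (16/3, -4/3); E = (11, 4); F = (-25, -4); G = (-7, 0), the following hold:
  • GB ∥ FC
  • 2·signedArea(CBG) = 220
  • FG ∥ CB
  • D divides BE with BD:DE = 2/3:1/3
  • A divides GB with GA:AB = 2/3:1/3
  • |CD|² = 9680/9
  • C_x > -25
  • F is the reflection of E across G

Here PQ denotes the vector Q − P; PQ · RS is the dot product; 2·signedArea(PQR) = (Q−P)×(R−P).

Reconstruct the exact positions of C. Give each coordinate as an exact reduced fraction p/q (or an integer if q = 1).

C = (-24, -16)

1. C_x = -24  [FG ∥ CB ∩ GB ∥ FC]
2. C_y = -16  [FG ∥ CB ∩ GB ∥ FC]
   → C = (-24, -16)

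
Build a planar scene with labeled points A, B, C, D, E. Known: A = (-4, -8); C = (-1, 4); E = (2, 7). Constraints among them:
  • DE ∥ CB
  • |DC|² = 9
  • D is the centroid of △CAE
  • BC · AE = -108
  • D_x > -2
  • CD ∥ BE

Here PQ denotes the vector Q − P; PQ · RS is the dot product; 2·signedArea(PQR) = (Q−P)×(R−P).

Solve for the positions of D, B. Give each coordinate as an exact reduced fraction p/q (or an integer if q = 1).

1. D_x = -1  [D is the centroid of △CAE]
2. D_y = 1  [D is the centroid of △CAE]
   → D = (-1, 1)
3. B_x = 2  [CD ∥ BE ∩ DE ∥ CB]
4. B_y = 10  [CD ∥ BE ∩ DE ∥ CB]
   → B = (2, 10)

B = (2, 10)
D = (-1, 1)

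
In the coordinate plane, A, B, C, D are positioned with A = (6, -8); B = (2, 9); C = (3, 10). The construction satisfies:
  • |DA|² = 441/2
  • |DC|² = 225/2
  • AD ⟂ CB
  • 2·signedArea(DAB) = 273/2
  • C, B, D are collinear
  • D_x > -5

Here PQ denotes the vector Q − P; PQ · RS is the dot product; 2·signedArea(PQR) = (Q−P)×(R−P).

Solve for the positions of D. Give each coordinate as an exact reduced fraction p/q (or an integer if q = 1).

D = (-9/2, 5/2)

1. D_x = -9/2  [C, B, D are collinear ∩ AD ⟂ CB]
2. D_y = 5/2  [C, B, D are collinear ∩ AD ⟂ CB]
   → D = (-9/2, 5/2)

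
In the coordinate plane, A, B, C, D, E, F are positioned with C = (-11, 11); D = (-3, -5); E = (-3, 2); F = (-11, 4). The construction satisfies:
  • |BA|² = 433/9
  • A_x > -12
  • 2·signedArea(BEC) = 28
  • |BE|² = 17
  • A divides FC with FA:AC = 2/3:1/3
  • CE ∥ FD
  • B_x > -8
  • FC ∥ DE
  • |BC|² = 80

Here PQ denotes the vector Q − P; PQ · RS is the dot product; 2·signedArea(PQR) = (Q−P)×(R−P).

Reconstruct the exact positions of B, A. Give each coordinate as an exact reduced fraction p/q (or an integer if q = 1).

A = (-11, 26/3)
B = (-7, 3)

1. B_x = -7  [line -9·x + -8·y + -39 = 0 ∩ |BC|² = 80]
2. B_y = 3  [line -9·x + -8·y + -39 = 0 ∩ |BC|² = 80]
   → B = (-7, 3)
3. A_x = -11  [A divides FC with FA:AC = 2/3:1/3]
4. A_y = 26/3  [A divides FC with FA:AC = 2/3:1/3]
   → A = (-11, 26/3)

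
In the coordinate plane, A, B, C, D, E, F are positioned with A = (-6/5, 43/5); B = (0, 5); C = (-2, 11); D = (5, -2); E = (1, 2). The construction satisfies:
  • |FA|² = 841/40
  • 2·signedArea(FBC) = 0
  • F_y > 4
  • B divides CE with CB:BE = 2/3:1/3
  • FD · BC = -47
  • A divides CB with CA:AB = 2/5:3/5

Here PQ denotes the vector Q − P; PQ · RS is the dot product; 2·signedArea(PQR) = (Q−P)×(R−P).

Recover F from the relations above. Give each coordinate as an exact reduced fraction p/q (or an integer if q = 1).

1. F_x = 1/4  [2·signedArea(FBC) = 0 ∩ FD · BC = -47]
2. F_y = 17/4  [2·signedArea(FBC) = 0 ∩ FD · BC = -47]
   → F = (1/4, 17/4)

F = (1/4, 17/4)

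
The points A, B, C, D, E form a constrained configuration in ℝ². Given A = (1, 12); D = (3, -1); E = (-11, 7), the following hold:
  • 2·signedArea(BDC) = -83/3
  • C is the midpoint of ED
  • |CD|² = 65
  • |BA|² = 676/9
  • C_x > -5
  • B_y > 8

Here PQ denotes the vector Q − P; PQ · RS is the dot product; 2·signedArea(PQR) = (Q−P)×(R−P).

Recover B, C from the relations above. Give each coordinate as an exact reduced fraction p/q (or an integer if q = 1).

B = (-7, 26/3)
C = (-4, 3)

1. C_x = -4  [C is the midpoint of ED]
2. C_y = 3  [C is the midpoint of ED]
   → C = (-4, 3)
3. B_x = -7  [line -4·x + -7·y + 98/3 = 0 ∩ |BA|² = 676/9]
4. B_y = 26/3  [line -4·x + -7·y + 98/3 = 0 ∩ |BA|² = 676/9]
   → B = (-7, 26/3)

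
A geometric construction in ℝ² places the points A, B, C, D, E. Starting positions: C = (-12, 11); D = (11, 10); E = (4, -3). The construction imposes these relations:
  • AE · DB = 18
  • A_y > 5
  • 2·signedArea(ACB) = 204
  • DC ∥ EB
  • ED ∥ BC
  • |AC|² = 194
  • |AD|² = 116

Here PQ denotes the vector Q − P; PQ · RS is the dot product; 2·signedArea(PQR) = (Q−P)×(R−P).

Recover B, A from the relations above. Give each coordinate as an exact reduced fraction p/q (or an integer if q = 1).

1. B_x = -19  [ED ∥ BC ∩ DC ∥ EB]
2. B_y = -2  [ED ∥ BC ∩ DC ∥ EB]
   → B = (-19, -2)
3. A_x = 1  [2·signedArea(ACB) = 204 ∩ AE · DB = 18]
4. A_y = 6  [2·signedArea(ACB) = 204 ∩ AE · DB = 18]
   → A = (1, 6)

A = (1, 6)
B = (-19, -2)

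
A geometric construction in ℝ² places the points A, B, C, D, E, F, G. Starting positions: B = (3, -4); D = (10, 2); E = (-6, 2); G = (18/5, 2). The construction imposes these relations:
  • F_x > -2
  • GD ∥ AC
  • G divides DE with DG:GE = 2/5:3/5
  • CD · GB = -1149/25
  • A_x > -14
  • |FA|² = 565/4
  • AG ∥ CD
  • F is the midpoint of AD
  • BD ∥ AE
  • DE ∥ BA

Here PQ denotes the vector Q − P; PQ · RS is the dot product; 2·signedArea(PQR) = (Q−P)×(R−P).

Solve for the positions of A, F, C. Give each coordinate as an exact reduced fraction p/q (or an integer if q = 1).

A = (-13, -4)
C = (-33/5, -4)
F = (-3/2, -1)

1. A_x = -13  [BD ∥ AE ∩ DE ∥ BA]
2. A_y = -4  [BD ∥ AE ∩ DE ∥ BA]
   → A = (-13, -4)
3. F_x = -3/2  [F is the midpoint of AD]
4. F_y = -1  [F is the midpoint of AD]
   → F = (-3/2, -1)
5. C_x = -33/5  [AG ∥ CD ∩ GD ∥ AC]
6. C_y = -4  [AG ∥ CD ∩ GD ∥ AC]
   → C = (-33/5, -4)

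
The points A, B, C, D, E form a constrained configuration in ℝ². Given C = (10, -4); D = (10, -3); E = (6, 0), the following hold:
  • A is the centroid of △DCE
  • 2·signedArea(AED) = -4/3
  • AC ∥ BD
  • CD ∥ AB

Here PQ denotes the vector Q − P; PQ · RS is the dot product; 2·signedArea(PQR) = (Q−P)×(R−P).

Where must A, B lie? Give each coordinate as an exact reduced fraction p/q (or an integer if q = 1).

A = (26/3, -7/3)
B = (26/3, -4/3)

1. A_x = 26/3  [A is the centroid of △DCE]
2. A_y = -7/3  [A is the centroid of △DCE]
   → A = (26/3, -7/3)
3. B_x = 26/3  [AC ∥ BD ∩ CD ∥ AB]
4. B_y = -4/3  [AC ∥ BD ∩ CD ∥ AB]
   → B = (26/3, -4/3)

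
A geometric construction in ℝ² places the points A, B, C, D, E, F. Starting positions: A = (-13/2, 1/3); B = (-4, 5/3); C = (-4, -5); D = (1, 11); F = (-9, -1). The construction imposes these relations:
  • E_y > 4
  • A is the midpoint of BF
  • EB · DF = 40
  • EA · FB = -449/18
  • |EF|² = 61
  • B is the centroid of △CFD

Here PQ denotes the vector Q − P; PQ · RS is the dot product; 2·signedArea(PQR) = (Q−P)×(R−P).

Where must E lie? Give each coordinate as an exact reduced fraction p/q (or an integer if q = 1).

1. E_x = -4  [EA · FB = -449/18 ∩ EB · DF = 40]
2. E_y = 5  [EA · FB = -449/18 ∩ EB · DF = 40]
   → E = (-4, 5)

E = (-4, 5)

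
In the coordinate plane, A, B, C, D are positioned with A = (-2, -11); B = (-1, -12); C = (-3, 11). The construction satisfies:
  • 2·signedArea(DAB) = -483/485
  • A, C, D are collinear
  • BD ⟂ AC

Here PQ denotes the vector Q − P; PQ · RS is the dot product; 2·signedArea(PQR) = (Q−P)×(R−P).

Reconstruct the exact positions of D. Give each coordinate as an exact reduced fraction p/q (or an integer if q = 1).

1. D_x = -947/485  [A, C, D are collinear ∩ BD ⟂ AC]
2. D_y = -5841/485  [A, C, D are collinear ∩ BD ⟂ AC]
   → D = (-947/485, -5841/485)

D = (-947/485, -5841/485)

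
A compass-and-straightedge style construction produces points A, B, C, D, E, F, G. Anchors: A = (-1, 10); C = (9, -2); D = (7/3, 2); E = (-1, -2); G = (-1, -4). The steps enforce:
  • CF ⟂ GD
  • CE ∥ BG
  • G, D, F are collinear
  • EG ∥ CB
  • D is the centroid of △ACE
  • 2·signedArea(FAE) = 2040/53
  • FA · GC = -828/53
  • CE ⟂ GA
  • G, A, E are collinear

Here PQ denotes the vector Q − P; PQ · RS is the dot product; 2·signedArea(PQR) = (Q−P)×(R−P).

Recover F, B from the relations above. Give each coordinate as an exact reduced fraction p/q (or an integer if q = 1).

1. F_x = 117/53  [G, D, F are collinear ∩ CF ⟂ GD]
2. F_y = 94/53  [G, D, F are collinear ∩ CF ⟂ GD]
   → F = (117/53, 94/53)
3. B_x = 9  [CE ∥ BG ∩ EG ∥ CB]
4. B_y = -4  [CE ∥ BG ∩ EG ∥ CB]
   → B = (9, -4)

B = (9, -4)
F = (117/53, 94/53)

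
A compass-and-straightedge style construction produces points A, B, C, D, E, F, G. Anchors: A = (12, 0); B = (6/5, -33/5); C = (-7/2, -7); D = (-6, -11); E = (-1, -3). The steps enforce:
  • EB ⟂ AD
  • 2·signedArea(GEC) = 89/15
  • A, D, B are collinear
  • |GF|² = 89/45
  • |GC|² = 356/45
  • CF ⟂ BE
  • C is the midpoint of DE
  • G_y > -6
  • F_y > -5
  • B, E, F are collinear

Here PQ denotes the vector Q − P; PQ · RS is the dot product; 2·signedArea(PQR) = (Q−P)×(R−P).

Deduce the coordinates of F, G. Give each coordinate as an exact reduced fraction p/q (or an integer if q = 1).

1. F_x = 1/10  [B, E, F are collinear ∩ CF ⟂ BE]
2. F_y = -24/5  [B, E, F are collinear ∩ CF ⟂ BE]
   → F = (1/10, -24/5)
3. G_x = -11/10  [line 4·x + -5/2·y + -283/30 = 0 ∩ |GC|² = 356/45]
4. G_y = -83/15  [line 4·x + -5/2·y + -283/30 = 0 ∩ |GC|² = 356/45]
   → G = (-11/10, -83/15)

F = (1/10, -24/5)
G = (-11/10, -83/15)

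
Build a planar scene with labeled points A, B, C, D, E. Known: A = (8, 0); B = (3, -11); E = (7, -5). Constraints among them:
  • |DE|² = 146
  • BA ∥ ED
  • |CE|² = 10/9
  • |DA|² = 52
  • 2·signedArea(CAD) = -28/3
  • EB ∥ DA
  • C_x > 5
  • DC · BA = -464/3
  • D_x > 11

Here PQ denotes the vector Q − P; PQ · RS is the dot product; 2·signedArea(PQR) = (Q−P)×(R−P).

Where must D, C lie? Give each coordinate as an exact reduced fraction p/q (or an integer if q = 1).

C = (6, -16/3)
D = (12, 6)

1. D_x = 12  [EB ∥ DA ∩ BA ∥ ED]
2. D_y = 6  [EB ∥ DA ∩ BA ∥ ED]
   → D = (12, 6)
3. C_x = 6  [2·signedArea(CAD) = -28/3 ∩ DC · BA = -464/3]
4. C_y = -16/3  [2·signedArea(CAD) = -28/3 ∩ DC · BA = -464/3]
   → C = (6, -16/3)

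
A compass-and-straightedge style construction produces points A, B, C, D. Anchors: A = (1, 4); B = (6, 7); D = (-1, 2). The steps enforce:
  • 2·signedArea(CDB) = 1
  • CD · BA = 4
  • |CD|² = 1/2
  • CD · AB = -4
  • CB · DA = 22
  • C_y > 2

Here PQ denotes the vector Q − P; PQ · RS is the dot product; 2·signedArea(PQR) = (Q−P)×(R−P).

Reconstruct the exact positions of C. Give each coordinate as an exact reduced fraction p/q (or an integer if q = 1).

C = (-1/2, 5/2)

1. C_x = -1/2  [CD · AB = -4 ∩ CB · DA = 22]
2. C_y = 5/2  [CD · AB = -4 ∩ CB · DA = 22]
   → C = (-1/2, 5/2)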